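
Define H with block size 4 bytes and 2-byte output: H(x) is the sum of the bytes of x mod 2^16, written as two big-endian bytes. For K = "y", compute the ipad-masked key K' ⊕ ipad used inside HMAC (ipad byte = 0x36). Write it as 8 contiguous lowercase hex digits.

Key "y" = 79 is 1 byte ≤ B = 4; zero-pad to 4 bytes: K' = 79 00 00 00.
XOR each byte with 0x36: 79⊕36=4f, 00⊕36=36, 00⊕36=36, 00⊕36=36.

4f363636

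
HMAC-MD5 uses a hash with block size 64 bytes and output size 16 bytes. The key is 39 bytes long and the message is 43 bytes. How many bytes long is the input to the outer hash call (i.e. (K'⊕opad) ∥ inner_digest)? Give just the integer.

Key is 39 ≤ 64 bytes, zero-padded: |K'| = 64.
Outer input = (K'⊕opad) ∥ H(inner) → 64 + 16 = 80 bytes.

80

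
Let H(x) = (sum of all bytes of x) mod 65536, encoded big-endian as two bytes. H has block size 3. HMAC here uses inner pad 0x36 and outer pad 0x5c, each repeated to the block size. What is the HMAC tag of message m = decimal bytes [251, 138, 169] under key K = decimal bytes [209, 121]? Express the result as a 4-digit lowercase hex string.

01ab

Key decimal bytes [209, 121] = d1 79 is 2 bytes ≤ B = 3; zero-pad to 3 bytes: K' = d1 79 00.
K' ⊕ ipad = e7 4f 36.  K' ⊕ opad = 8d 25 5c.
Inner input = (K'⊕ipad) ∥ m = e7 4f 36 ∥ fb 8a a9.
Inner hash: sum = 231+79+54+251+138+169 = 922 → 03 9a.
Outer input = (K'⊕opad) ∥ inner = 8d 25 5c ∥ 03 9a.
Outer hash (tag): sum = 141+37+92+3+154 = 427 → 01 ab.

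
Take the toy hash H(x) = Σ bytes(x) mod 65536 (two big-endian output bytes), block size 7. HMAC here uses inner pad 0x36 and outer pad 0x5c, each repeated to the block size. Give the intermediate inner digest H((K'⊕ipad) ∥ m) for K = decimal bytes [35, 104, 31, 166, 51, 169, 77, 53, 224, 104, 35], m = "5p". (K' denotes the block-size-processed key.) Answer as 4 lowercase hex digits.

0214

Key decimal bytes [35, 104, 31, 166, 51, 169, 77, 53, 224, 104, 35] = 23 68 1f a6 33 a9 4d 35 e0 68 23 is 11 bytes > B = 7, so hash it first: H(key) = 04 19, then zero-pad to 7 bytes: K' = 04 19 00 00 00 00 00.
K' ⊕ ipad = 32 2f 36 36 36 36 36.
Inner input = 32 2f 36 36 36 36 36 ∥ 35 70.
Inner hash: sum = 50+47+54+54+54+54+54+53+112 = 532 → 02 14.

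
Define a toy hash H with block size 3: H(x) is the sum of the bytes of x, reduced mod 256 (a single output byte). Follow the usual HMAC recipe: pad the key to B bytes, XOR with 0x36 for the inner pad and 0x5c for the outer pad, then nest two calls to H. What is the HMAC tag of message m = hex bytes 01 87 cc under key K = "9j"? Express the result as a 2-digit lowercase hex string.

Key "9j" = 39 6a is 2 bytes ≤ B = 3; zero-pad to 3 bytes: K' = 39 6a 00.
K' ⊕ ipad = 0f 5c 36.  K' ⊕ opad = 65 36 5c.
Inner input = (K'⊕ipad) ∥ m = 0f 5c 36 ∥ 01 87 cc.
Inner hash: sum = 15+92+54+1+135+204 = 501; mod 256 = 245 → f5.
Outer input = (K'⊕opad) ∥ inner = 65 36 5c ∥ f5.
Outer hash (tag): sum = 101+54+92+245 = 492; mod 256 = 236 → ec.

ec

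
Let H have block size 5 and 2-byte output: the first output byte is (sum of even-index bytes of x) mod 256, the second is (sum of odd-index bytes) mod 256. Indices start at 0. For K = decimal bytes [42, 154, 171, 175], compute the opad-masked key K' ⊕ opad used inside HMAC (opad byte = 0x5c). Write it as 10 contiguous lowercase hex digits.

76c6f7f35c

Key decimal bytes [42, 154, 171, 175] = 2a 9a ab af is 4 bytes ≤ B = 5; zero-pad to 5 bytes: K' = 2a 9a ab af 00.
XOR each byte with 0x5c: 2a⊕5c=76, 9a⊕5c=c6, ab⊕5c=f7, af⊕5c=f3, 00⊕5c=5c.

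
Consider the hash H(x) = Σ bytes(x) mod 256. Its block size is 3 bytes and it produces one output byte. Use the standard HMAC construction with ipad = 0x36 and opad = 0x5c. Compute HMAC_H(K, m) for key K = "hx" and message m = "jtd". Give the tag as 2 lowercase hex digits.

Key "hx" = 68 78 is 2 bytes ≤ B = 3; zero-pad to 3 bytes: K' = 68 78 00.
K' ⊕ ipad = 5e 4e 36.  K' ⊕ opad = 34 24 5c.
Inner input = (K'⊕ipad) ∥ m = 5e 4e 36 ∥ 6a 74 64.
Inner hash: sum = 94+78+54+106+116+100 = 548; mod 256 = 36 → 24.
Outer input = (K'⊕opad) ∥ inner = 34 24 5c ∥ 24.
Outer hash (tag): sum = 52+36+92+36 = 216 → d8.

d8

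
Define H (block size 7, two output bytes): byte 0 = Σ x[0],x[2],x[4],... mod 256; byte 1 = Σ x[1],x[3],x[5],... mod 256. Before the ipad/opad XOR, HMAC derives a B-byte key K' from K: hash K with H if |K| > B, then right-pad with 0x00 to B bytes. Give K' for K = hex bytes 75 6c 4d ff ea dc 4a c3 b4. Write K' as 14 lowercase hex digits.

aa0a0000000000

|K| = 9 > B = 7, so first hash the key.
H(K): even-index sum = 682 mod 256 = 170; odd-index sum = 778 mod 256 = 10 → aa 0a.
Zero-pad H(K) = aa 0a to 7 bytes: K' = aa 0a 00 00 00 00 00.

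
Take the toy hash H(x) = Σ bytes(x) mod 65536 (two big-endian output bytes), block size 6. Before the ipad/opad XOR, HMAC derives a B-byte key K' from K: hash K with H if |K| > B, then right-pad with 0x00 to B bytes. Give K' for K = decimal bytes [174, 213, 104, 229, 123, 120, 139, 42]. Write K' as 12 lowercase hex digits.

047800000000

|K| = 8 > B = 6, so first hash the key.
H(K): sum = 174+213+104+229+123+120+139+42 = 1144 → 04 78.
Zero-pad H(K) = 04 78 to 6 bytes: K' = 04 78 00 00 00 00.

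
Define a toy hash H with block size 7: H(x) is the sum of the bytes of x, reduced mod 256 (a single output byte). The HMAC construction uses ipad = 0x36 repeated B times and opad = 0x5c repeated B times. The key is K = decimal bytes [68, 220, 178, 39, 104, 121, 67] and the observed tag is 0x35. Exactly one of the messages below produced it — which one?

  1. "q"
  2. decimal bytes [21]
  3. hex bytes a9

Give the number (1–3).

Key decimal bytes [68, 220, 178, 39, 104, 121, 67] = 44 dc b2 27 68 79 43 is exactly B = 7 bytes: K' = 44 dc b2 27 68 79 43.
K' ⊕ ipad = 72 ea 84 11 5e 4f 75; K' ⊕ opad = 18 80 ee 7b 34 25 1f.
m1: inner = H(72 ea 84 11 5e 4f 75 71) = 84; tag = H(18 80 ee 7b 34 25 1f 84) = fd
m2: inner = H(72 ea 84 11 5e 4f 75 15) = 28; tag = H(18 80 ee 7b 34 25 1f 28) = a1
m3: inner = H(72 ea 84 11 5e 4f 75 a9) = bc; tag = H(18 80 ee 7b 34 25 1f bc) = 35 ← matches

3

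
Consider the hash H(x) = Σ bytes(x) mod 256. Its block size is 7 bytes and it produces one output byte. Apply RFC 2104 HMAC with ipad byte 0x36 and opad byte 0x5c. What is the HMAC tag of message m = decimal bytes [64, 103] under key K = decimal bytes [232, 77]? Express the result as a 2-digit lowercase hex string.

Key decimal bytes [232, 77] = e8 4d is 2 bytes ≤ B = 7; zero-pad to 7 bytes: K' = e8 4d 00 00 00 00 00.
K' ⊕ ipad = de 7b 36 36 36 36 36.  K' ⊕ opad = b4 11 5c 5c 5c 5c 5c.
Inner input = (K'⊕ipad) ∥ m = de 7b 36 36 36 36 36 ∥ 40 67.
Inner hash: sum = 222+123+54+54+54+54+54+64+103 = 782; mod 256 = 14 → 0e.
Outer input = (K'⊕opad) ∥ inner = b4 11 5c 5c 5c 5c 5c ∥ 0e.
Outer hash (tag): sum = 180+17+92+92+92+92+92+14 = 671; mod 256 = 159 → 9f.

9f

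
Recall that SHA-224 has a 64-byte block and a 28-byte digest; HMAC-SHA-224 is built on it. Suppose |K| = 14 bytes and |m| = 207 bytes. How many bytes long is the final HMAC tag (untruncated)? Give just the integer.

The tag is one SHA-224 digest: 28 bytes.

28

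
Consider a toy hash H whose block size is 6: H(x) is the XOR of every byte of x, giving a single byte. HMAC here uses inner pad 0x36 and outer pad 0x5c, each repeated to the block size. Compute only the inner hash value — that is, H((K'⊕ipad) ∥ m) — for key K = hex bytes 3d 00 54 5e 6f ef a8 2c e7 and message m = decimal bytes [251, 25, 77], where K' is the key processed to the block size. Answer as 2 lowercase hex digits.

Key hex bytes 3d 00 54 5e 6f ef a8 2c e7 is 9 bytes > B = 6, so hash it first: H(key) = d4, then zero-pad to 6 bytes: K' = d4 00 00 00 00 00.
K' ⊕ ipad = e2 36 36 36 36 36.
Inner input = e2 36 36 36 36 36 ∥ fb 19 4d.
Inner hash: XOR e2⊕36⊕36⊕36⊕36⊕36⊕fb⊕19⊕4d = 7b.

7b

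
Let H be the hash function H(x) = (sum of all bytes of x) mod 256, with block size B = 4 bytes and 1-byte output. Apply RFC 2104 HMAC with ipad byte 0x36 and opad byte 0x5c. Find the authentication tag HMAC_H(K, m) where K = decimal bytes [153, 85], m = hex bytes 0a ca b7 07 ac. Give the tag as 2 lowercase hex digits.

42

Key decimal bytes [153, 85] = 99 55 is 2 bytes ≤ B = 4; zero-pad to 4 bytes: K' = 99 55 00 00.
K' ⊕ ipad = af 63 36 36.  K' ⊕ opad = c5 09 5c 5c.
Inner input = (K'⊕ipad) ∥ m = af 63 36 36 ∥ 0a ca b7 07 ac.
Inner hash: sum = 175+99+54+54+10+202+183+7+172 = 956; mod 256 = 188 → bc.
Outer input = (K'⊕opad) ∥ inner = c5 09 5c 5c ∥ bc.
Outer hash (tag): sum = 197+9+92+92+188 = 578; mod 256 = 66 → 42.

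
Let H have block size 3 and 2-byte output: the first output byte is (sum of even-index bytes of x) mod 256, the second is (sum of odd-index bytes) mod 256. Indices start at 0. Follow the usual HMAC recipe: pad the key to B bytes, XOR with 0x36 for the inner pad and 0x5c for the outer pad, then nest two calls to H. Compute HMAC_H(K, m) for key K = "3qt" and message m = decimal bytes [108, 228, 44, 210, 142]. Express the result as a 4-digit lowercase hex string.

042a

Key "3qt" = 33 71 74 is exactly B = 3 bytes: K' = 33 71 74.
K' ⊕ ipad = 05 47 42.  K' ⊕ opad = 6f 2d 28.
Inner input = (K'⊕ipad) ∥ m = 05 47 42 ∥ 6c e4 2c d2 8e.
Inner hash: even-index sum = 509 mod 256 = 253; odd-index sum = 365 mod 256 = 109 → fd 6d.
Outer input = (K'⊕opad) ∥ inner = 6f 2d 28 ∥ fd 6d.
Outer hash (tag): even-index sum = 260 mod 256 = 4; odd-index sum = 298 mod 256 = 42 → 04 2a.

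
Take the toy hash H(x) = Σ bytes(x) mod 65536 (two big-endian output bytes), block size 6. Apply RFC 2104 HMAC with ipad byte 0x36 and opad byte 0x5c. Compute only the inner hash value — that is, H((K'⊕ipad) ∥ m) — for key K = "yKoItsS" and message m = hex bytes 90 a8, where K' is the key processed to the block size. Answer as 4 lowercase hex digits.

02c4

Key "yKoItsS" = 79 4b 6f 49 74 73 53 is 7 bytes > B = 6, so hash it first: H(key) = 02 b6, then zero-pad to 6 bytes: K' = 02 b6 00 00 00 00.
K' ⊕ ipad = 34 80 36 36 36 36.
Inner input = 34 80 36 36 36 36 ∥ 90 a8.
Inner hash: sum = 52+128+54+54+54+54+144+168 = 708 → 02 c4.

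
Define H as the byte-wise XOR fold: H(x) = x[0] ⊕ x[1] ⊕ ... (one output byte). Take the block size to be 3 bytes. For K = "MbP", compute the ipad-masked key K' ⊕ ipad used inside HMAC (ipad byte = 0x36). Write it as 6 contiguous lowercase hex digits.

7b5466

Key "MbP" = 4d 62 50 is exactly B = 3 bytes: K' = 4d 62 50.
XOR each byte with 0x36: 4d⊕36=7b, 62⊕36=54, 50⊕36=66.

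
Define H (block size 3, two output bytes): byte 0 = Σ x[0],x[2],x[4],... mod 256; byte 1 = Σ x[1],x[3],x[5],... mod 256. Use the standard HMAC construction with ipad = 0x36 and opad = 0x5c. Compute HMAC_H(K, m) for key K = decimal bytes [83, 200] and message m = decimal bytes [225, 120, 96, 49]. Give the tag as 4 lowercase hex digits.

Key decimal bytes [83, 200] = 53 c8 is 2 bytes ≤ B = 3; zero-pad to 3 bytes: K' = 53 c8 00.
K' ⊕ ipad = 65 fe 36.  K' ⊕ opad = 0f 94 5c.
Inner input = (K'⊕ipad) ∥ m = 65 fe 36 ∥ e1 78 60 31.
Inner hash: even-index sum = 324 mod 256 = 68; odd-index sum = 575 mod 256 = 63 → 44 3f.
Outer input = (K'⊕opad) ∥ inner = 0f 94 5c ∥ 44 3f.
Outer hash (tag): even-index sum = 170 mod 256 = 170; odd-index sum = 216 mod 256 = 216 → aa d8.

aad8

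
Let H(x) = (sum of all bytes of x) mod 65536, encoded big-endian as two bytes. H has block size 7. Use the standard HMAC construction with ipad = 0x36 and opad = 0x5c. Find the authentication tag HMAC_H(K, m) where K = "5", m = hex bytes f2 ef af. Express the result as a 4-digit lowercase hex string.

Key "5" = 35 is 1 byte ≤ B = 7; zero-pad to 7 bytes: K' = 35 00 00 00 00 00 00.
K' ⊕ ipad = 03 36 36 36 36 36 36.  K' ⊕ opad = 69 5c 5c 5c 5c 5c 5c.
Inner input = (K'⊕ipad) ∥ m = 03 36 36 36 36 36 36 ∥ f2 ef af.
Inner hash: sum = 3+54+54+54+54+54+54+242+239+175 = 983 → 03 d7.
Outer input = (K'⊕opad) ∥ inner = 69 5c 5c 5c 5c 5c 5c ∥ 03 d7.
Outer hash (tag): sum = 105+92+92+92+92+92+92+3+215 = 875 → 03 6b.

036b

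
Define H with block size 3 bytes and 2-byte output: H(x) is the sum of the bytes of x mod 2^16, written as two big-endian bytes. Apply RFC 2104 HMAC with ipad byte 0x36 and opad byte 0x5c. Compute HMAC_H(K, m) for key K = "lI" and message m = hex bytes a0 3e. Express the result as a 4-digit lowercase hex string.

018f

Key "lI" = 6c 49 is 2 bytes ≤ B = 3; zero-pad to 3 bytes: K' = 6c 49 00.
K' ⊕ ipad = 5a 7f 36.  K' ⊕ opad = 30 15 5c.
Inner input = (K'⊕ipad) ∥ m = 5a 7f 36 ∥ a0 3e.
Inner hash: sum = 90+127+54+160+62 = 493 → 01 ed.
Outer input = (K'⊕opad) ∥ inner = 30 15 5c ∥ 01 ed.
Outer hash (tag): sum = 48+21+92+1+237 = 399 → 01 8f.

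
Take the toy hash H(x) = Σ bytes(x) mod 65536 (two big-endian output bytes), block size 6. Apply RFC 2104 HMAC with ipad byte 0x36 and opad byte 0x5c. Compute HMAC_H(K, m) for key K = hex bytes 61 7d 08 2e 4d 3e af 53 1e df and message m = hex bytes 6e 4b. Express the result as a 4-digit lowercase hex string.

0301

Key hex bytes 61 7d 08 2e 4d 3e af 53 1e df is 10 bytes > B = 6, so hash it first: H(key) = 03 9e, then zero-pad to 6 bytes: K' = 03 9e 00 00 00 00.
K' ⊕ ipad = 35 a8 36 36 36 36.  K' ⊕ opad = 5f c2 5c 5c 5c 5c.
Inner input = (K'⊕ipad) ∥ m = 35 a8 36 36 36 36 ∥ 6e 4b.
Inner hash: sum = 53+168+54+54+54+54+110+75 = 622 → 02 6e.
Outer input = (K'⊕opad) ∥ inner = 5f c2 5c 5c 5c 5c ∥ 02 6e.
Outer hash (tag): sum = 95+194+92+92+92+92+2+110 = 769 → 03 01.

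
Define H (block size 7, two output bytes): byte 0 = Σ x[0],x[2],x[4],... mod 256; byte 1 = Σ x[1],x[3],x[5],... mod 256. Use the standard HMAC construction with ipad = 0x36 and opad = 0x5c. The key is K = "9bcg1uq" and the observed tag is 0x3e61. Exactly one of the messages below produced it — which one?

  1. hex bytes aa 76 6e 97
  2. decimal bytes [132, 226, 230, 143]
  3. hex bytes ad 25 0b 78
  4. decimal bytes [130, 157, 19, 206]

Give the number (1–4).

Key "9bcg1uq" = 39 62 63 67 31 75 71 is exactly B = 7 bytes: K' = 39 62 63 67 31 75 71.
K' ⊕ ipad = 0f 54 55 51 07 43 47; K' ⊕ opad = 65 3e 3f 3b 6d 29 2d.
m1: inner = H(0f 54 55 51 07 43 47 aa 76 6e 97) = bf 00; tag = H(65 3e 3f 3b 6d 29 2d bf 00) = 3e61 ← matches
m2: inner = H(0f 54 55 51 07 43 47 84 e2 e6 8f) = 23 52; tag = H(65 3e 3f 3b 6d 29 2d 23 52) = 90c5
m3: inner = H(0f 54 55 51 07 43 47 ad 25 0b 78) = 4f a0; tag = H(65 3e 3f 3b 6d 29 2d 4f a0) = def1
m4: inner = H(0f 54 55 51 07 43 47 82 9d 13 ce) = 1d 7d; tag = H(65 3e 3f 3b 6d 29 2d 1d 7d) = bbbf

1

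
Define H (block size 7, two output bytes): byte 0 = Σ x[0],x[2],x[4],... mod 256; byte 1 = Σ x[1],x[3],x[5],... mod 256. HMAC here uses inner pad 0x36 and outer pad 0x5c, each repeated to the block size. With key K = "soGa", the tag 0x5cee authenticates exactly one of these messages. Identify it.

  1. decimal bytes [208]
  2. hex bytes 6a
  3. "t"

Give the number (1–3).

3

Key "soGa" = 73 6f 47 61 is 4 bytes ≤ B = 7; zero-pad to 7 bytes: K' = 73 6f 47 61 00 00 00.
K' ⊕ ipad = 45 59 71 57 36 36 36; K' ⊕ opad = 2f 33 1b 3d 5c 5c 5c.
m1: inner = H(45 59 71 57 36 36 36 d0) = 22 b6; tag = H(2f 33 1b 3d 5c 5c 5c 22 b6) = b8ee
m2: inner = H(45 59 71 57 36 36 36 6a) = 22 50; tag = H(2f 33 1b 3d 5c 5c 5c 22 50) = 52ee
m3: inner = H(45 59 71 57 36 36 36 74) = 22 5a; tag = H(2f 33 1b 3d 5c 5c 5c 22 5a) = 5cee ← matches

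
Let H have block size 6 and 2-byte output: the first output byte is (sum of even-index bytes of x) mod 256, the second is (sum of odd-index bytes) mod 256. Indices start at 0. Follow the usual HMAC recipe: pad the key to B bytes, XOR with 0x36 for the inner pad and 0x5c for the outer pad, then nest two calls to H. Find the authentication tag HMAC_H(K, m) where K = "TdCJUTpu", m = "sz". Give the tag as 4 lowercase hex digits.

Key "TdCJUTpu" = 54 64 43 4a 55 54 70 75 is 8 bytes > B = 6, so hash it first: H(key) = 5c 77, then zero-pad to 6 bytes: K' = 5c 77 00 00 00 00.
K' ⊕ ipad = 6a 41 36 36 36 36.  K' ⊕ opad = 00 2b 5c 5c 5c 5c.
Inner input = (K'⊕ipad) ∥ m = 6a 41 36 36 36 36 ∥ 73 7a.
Inner hash: even-index sum = 329 mod 256 = 73; odd-index sum = 295 mod 256 = 39 → 49 27.
Outer input = (K'⊕opad) ∥ inner = 00 2b 5c 5c 5c 5c ∥ 49 27.
Outer hash (tag): even-index sum = 257 mod 256 = 1; odd-index sum = 266 mod 256 = 10 → 01 0a.

010a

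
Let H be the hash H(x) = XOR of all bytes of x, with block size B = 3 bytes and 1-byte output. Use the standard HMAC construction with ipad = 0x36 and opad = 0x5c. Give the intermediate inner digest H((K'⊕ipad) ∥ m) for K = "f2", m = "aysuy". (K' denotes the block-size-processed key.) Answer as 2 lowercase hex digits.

05

Key "f2" = 66 32 is 2 bytes ≤ B = 3; zero-pad to 3 bytes: K' = 66 32 00.
K' ⊕ ipad = 50 04 36.
Inner input = 50 04 36 ∥ 61 79 73 75 79.
Inner hash: XOR 50⊕04⊕36⊕61⊕79⊕73⊕75⊕79 = 05.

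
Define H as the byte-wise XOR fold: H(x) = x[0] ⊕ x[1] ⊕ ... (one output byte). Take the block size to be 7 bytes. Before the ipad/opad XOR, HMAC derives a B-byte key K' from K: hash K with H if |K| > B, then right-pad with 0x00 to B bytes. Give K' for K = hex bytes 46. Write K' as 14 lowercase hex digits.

46000000000000

Key hex bytes 46 is 1 byte ≤ B = 7; zero-pad to 7 bytes: K' = 46 00 00 00 00 00 00.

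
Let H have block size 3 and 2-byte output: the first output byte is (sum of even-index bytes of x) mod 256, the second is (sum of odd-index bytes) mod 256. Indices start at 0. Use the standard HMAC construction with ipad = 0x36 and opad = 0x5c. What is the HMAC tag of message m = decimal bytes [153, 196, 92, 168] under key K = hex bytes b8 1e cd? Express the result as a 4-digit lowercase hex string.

9237

Key hex bytes b8 1e cd is exactly B = 3 bytes: K' = b8 1e cd.
K' ⊕ ipad = 8e 28 fb.  K' ⊕ opad = e4 42 91.
Inner input = (K'⊕ipad) ∥ m = 8e 28 fb ∥ 99 c4 5c a8.
Inner hash: even-index sum = 757 mod 256 = 245; odd-index sum = 285 mod 256 = 29 → f5 1d.
Outer input = (K'⊕opad) ∥ inner = e4 42 91 ∥ f5 1d.
Outer hash (tag): even-index sum = 402 mod 256 = 146; odd-index sum = 311 mod 256 = 55 → 92 37.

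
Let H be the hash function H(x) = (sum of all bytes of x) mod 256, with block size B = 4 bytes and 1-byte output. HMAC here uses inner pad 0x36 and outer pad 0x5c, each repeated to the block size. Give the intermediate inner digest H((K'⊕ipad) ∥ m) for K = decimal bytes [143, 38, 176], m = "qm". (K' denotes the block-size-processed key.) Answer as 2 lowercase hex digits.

63

Key decimal bytes [143, 38, 176] = 8f 26 b0 is 3 bytes ≤ B = 4; zero-pad to 4 bytes: K' = 8f 26 b0 00.
K' ⊕ ipad = b9 10 86 36.
Inner input = b9 10 86 36 ∥ 71 6d.
Inner hash: sum = 185+16+134+54+113+109 = 611; mod 256 = 99 → 63.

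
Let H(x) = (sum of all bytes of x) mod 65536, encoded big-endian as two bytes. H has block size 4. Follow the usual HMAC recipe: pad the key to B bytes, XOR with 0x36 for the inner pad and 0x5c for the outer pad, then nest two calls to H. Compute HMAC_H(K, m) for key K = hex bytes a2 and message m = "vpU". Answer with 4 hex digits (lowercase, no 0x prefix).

Key hex bytes a2 is 1 byte ≤ B = 4; zero-pad to 4 bytes: K' = a2 00 00 00.
K' ⊕ ipad = 94 36 36 36.  K' ⊕ opad = fe 5c 5c 5c.
Inner input = (K'⊕ipad) ∥ m = 94 36 36 36 ∥ 76 70 55.
Inner hash: sum = 148+54+54+54+118+112+85 = 625 → 02 71.
Outer input = (K'⊕opad) ∥ inner = fe 5c 5c 5c ∥ 02 71.
Outer hash (tag): sum = 254+92+92+92+2+113 = 645 → 02 85.

0285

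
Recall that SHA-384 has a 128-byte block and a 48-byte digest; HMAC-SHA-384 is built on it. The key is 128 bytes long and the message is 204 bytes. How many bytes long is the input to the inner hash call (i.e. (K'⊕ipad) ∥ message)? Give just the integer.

Key is 128 ≤ 128 bytes, zero-padded: |K'| = 128.
Inner input = (K'⊕ipad) ∥ m → 128 + 204 = 332 bytes.

332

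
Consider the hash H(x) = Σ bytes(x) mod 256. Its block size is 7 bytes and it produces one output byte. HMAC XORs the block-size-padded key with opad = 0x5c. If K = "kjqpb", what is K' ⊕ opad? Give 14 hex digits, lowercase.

Key "kjqpb" = 6b 6a 71 70 62 is 5 bytes ≤ B = 7; zero-pad to 7 bytes: K' = 6b 6a 71 70 62 00 00.
XOR each byte with 0x5c: 6b⊕5c=37, 6a⊕5c=36, 71⊕5c=2d, 70⊕5c=2c, 62⊕5c=3e, 00⊕5c=5c, 00⊕5c=5c.

37362d2c3e5c5c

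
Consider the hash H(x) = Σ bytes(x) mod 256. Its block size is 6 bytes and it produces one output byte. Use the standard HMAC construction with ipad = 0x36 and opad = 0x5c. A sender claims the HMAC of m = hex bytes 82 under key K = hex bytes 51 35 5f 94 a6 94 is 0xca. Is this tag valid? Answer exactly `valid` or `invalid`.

invalid

Key hex bytes 51 35 5f 94 a6 94 is exactly B = 6 bytes: K' = 51 35 5f 94 a6 94.
K' ⊕ ipad = 67 03 69 a2 90 a2; K' ⊕ opad = 0d 69 03 c8 fa c8.
Inner hash: sum = 103+3+105+162+144+162+130 = 809; mod 256 = 41 → 29.
Outer hash (recomputed tag): sum = 13+105+3+200+250+200+41 = 812; mod 256 = 44 → 2c.
Recomputed tag = 2c; claimed = ca → mismatch.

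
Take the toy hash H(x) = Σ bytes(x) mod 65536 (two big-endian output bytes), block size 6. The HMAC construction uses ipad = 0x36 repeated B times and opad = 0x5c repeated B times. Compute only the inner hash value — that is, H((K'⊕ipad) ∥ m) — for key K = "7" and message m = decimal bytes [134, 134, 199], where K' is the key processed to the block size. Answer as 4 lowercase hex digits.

02e2

Key "7" = 37 is 1 byte ≤ B = 6; zero-pad to 6 bytes: K' = 37 00 00 00 00 00.
K' ⊕ ipad = 01 36 36 36 36 36.
Inner input = 01 36 36 36 36 36 ∥ 86 86 c7.
Inner hash: sum = 1+54+54+54+54+54+134+134+199 = 738 → 02 e2.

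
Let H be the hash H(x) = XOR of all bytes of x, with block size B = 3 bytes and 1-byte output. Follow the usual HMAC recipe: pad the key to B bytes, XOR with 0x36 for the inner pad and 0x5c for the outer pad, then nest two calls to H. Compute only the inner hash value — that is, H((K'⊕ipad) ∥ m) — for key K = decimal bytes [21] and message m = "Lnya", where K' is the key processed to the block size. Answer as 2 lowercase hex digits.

19

Key decimal bytes [21] = 15 is 1 byte ≤ B = 3; zero-pad to 3 bytes: K' = 15 00 00.
K' ⊕ ipad = 23 36 36.
Inner input = 23 36 36 ∥ 4c 6e 79 61.
Inner hash: XOR 23⊕36⊕36⊕4c⊕6e⊕79⊕61 = 19.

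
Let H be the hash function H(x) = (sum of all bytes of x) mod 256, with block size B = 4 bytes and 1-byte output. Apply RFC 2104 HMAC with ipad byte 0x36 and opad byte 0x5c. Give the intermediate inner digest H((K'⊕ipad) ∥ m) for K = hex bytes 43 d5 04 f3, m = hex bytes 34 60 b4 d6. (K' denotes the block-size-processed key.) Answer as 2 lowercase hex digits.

Key hex bytes 43 d5 04 f3 is exactly B = 4 bytes: K' = 43 d5 04 f3.
K' ⊕ ipad = 75 e3 32 c5.
Inner input = 75 e3 32 c5 ∥ 34 60 b4 d6.
Inner hash: sum = 117+227+50+197+52+96+180+214 = 1133; mod 256 = 109 → 6d.

6d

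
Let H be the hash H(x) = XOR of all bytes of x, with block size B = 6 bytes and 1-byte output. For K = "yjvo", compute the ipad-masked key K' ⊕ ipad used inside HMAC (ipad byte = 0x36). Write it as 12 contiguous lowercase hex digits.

Key "yjvo" = 79 6a 76 6f is 4 bytes ≤ B = 6; zero-pad to 6 bytes: K' = 79 6a 76 6f 00 00.
XOR each byte with 0x36: 79⊕36=4f, 6a⊕36=5c, 76⊕36=40, 6f⊕36=59, 00⊕36=36, 00⊕36=36.

4f5c40593636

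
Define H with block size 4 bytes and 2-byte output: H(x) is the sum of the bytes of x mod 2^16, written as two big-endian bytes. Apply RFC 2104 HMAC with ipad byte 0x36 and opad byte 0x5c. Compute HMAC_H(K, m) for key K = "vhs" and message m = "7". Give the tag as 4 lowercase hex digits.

013a

Key "vhs" = 76 68 73 is 3 bytes ≤ B = 4; zero-pad to 4 bytes: K' = 76 68 73 00.
K' ⊕ ipad = 40 5e 45 36.  K' ⊕ opad = 2a 34 2f 5c.
Inner input = (K'⊕ipad) ∥ m = 40 5e 45 36 ∥ 37.
Inner hash: sum = 64+94+69+54+55 = 336 → 01 50.
Outer input = (K'⊕opad) ∥ inner = 2a 34 2f 5c ∥ 01 50.
Outer hash (tag): sum = 42+52+47+92+1+80 = 314 → 01 3a.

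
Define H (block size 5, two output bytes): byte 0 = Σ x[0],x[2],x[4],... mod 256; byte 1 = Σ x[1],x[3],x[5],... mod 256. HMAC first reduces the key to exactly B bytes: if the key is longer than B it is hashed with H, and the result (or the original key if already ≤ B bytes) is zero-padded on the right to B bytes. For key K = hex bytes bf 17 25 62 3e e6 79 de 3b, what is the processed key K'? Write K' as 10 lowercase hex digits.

|K| = 9 > B = 5, so first hash the key.
H(K): even-index sum = 470 mod 256 = 214; odd-index sum = 573 mod 256 = 61 → d6 3d.
Zero-pad H(K) = d6 3d to 5 bytes: K' = d6 3d 00 00 00.

d63d000000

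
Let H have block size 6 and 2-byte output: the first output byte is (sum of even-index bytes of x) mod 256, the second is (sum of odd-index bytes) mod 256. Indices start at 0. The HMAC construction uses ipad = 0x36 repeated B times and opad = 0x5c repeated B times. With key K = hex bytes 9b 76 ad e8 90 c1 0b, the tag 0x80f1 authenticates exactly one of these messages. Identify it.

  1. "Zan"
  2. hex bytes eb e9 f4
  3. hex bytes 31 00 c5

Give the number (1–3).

Key hex bytes 9b 76 ad e8 90 c1 0b is 7 bytes > B = 6, so hash it first: H(key) = e3 1f, then zero-pad to 6 bytes: K' = e3 1f 00 00 00 00.
K' ⊕ ipad = d5 29 36 36 36 36; K' ⊕ opad = bf 43 5c 5c 5c 5c.
m1: inner = H(d5 29 36 36 36 36 5a 61 6e) = 09 f6; tag = H(bf 43 5c 5c 5c 5c 09 f6) = 80f1 ← matches
m2: inner = H(d5 29 36 36 36 36 eb e9 f4) = 20 7e; tag = H(bf 43 5c 5c 5c 5c 20 7e) = 9779
m3: inner = H(d5 29 36 36 36 36 31 00 c5) = 37 95; tag = H(bf 43 5c 5c 5c 5c 37 95) = ae90

1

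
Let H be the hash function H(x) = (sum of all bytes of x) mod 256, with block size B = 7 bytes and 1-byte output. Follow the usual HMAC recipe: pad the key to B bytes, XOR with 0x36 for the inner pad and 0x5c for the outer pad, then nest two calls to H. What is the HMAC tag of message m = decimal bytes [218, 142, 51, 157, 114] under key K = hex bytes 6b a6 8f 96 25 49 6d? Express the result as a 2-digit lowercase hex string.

Key hex bytes 6b a6 8f 96 25 49 6d is exactly B = 7 bytes: K' = 6b a6 8f 96 25 49 6d.
K' ⊕ ipad = 5d 90 b9 a0 13 7f 5b.  K' ⊕ opad = 37 fa d3 ca 79 15 31.
Inner input = (K'⊕ipad) ∥ m = 5d 90 b9 a0 13 7f 5b ∥ da 8e 33 9d 72.
Inner hash: sum = 93+144+185+160+19+127+91+218+142+51+157+114 = 1501; mod 256 = 221 → dd.
Outer input = (K'⊕opad) ∥ inner = 37 fa d3 ca 79 15 31 ∥ dd.
Outer hash (tag): sum = 55+250+211+202+121+21+49+221 = 1130; mod 256 = 106 → 6a.

6a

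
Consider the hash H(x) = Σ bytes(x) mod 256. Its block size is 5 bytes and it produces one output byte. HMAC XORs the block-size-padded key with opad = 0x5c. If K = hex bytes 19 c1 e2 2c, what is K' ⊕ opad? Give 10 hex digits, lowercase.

459dbe705c

Key hex bytes 19 c1 e2 2c is 4 bytes ≤ B = 5; zero-pad to 5 bytes: K' = 19 c1 e2 2c 00.
XOR each byte with 0x5c: 19⊕5c=45, c1⊕5c=9d, e2⊕5c=be, 2c⊕5c=70, 00⊕5c=5c.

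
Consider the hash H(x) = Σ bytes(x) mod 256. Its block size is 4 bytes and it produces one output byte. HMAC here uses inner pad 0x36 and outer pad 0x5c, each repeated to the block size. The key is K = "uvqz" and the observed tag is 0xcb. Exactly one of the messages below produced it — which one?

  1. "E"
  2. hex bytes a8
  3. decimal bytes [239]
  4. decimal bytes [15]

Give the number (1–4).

Key "uvqz" = 75 76 71 7a is exactly B = 4 bytes: K' = 75 76 71 7a.
K' ⊕ ipad = 43 40 47 4c; K' ⊕ opad = 29 2a 2d 26.
m1: inner = H(43 40 47 4c 45) = 5b; tag = H(29 2a 2d 26 5b) = 01
m2: inner = H(43 40 47 4c a8) = be; tag = H(29 2a 2d 26 be) = 64
m3: inner = H(43 40 47 4c ef) = 05; tag = H(29 2a 2d 26 05) = ab
m4: inner = H(43 40 47 4c 0f) = 25; tag = H(29 2a 2d 26 25) = cb ← matches

4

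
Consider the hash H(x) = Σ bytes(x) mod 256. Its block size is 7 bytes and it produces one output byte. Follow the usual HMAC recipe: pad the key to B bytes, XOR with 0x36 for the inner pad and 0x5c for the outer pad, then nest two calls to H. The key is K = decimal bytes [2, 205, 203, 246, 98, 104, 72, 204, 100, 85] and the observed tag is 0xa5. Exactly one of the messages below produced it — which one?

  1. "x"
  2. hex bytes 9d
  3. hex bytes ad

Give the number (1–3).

3

Key decimal bytes [2, 205, 203, 246, 98, 104, 72, 204, 100, 85] = 02 cd cb f6 62 68 48 cc 64 55 is 10 bytes > B = 7, so hash it first: H(key) = 27, then zero-pad to 7 bytes: K' = 27 00 00 00 00 00 00.
K' ⊕ ipad = 11 36 36 36 36 36 36; K' ⊕ opad = 7b 5c 5c 5c 5c 5c 5c.
m1: inner = H(11 36 36 36 36 36 36 78) = cd; tag = H(7b 5c 5c 5c 5c 5c 5c cd) = 70
m2: inner = H(11 36 36 36 36 36 36 9d) = f2; tag = H(7b 5c 5c 5c 5c 5c 5c f2) = 95
m3: inner = H(11 36 36 36 36 36 36 ad) = 02; tag = H(7b 5c 5c 5c 5c 5c 5c 02) = a5 ← matches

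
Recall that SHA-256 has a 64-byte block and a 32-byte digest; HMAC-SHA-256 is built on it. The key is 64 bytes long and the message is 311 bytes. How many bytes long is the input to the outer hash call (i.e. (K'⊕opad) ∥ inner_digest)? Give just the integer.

96

Key is 64 ≤ 64 bytes, zero-padded: |K'| = 64.
Outer input = (K'⊕opad) ∥ H(inner) → 64 + 32 = 96 bytes.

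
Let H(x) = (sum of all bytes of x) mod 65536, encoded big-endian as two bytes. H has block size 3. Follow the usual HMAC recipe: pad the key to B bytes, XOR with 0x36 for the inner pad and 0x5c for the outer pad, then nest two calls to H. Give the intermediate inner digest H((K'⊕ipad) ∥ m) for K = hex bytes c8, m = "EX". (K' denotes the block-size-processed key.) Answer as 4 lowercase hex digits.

Key hex bytes c8 is 1 byte ≤ B = 3; zero-pad to 3 bytes: K' = c8 00 00.
K' ⊕ ipad = fe 36 36.
Inner input = fe 36 36 ∥ 45 58.
Inner hash: sum = 254+54+54+69+88 = 519 → 02 07.

0207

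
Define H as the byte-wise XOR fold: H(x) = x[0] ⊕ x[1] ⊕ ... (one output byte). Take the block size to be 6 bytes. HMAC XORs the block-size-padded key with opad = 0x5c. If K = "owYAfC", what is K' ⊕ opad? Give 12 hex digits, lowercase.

332b051d3a1f

Key "owYAfC" = 6f 77 59 41 66 43 is exactly B = 6 bytes: K' = 6f 77 59 41 66 43.
XOR each byte with 0x5c: 6f⊕5c=33, 77⊕5c=2b, 59⊕5c=05, 41⊕5c=1d, 66⊕5c=3a, 43⊕5c=1f.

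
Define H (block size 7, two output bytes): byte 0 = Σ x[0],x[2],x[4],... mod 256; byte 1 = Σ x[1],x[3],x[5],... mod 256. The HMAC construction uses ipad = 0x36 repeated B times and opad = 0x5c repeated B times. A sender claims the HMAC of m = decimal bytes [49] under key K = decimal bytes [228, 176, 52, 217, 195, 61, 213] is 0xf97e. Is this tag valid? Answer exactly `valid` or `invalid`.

valid

Key decimal bytes [228, 176, 52, 217, 195, 61, 213] = e4 b0 34 d9 c3 3d d5 is exactly B = 7 bytes: K' = e4 b0 34 d9 c3 3d d5.
K' ⊕ ipad = d2 86 02 ef f5 0b e3; K' ⊕ opad = b8 ec 68 85 9f 61 89.
Inner hash: even-index sum = 684 mod 256 = 172; odd-index sum = 433 mod 256 = 177 → ac b1.
Outer hash (recomputed tag): even-index sum = 761 mod 256 = 249; odd-index sum = 638 mod 256 = 126 → f9 7e.
Recomputed tag = f97e; claimed = f97e → match.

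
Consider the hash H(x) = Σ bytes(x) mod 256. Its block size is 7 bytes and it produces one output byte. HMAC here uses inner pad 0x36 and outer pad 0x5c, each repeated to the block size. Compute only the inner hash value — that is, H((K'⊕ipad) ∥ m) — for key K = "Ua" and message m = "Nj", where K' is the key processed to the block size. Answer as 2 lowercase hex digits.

80

Key "Ua" = 55 61 is 2 bytes ≤ B = 7; zero-pad to 7 bytes: K' = 55 61 00 00 00 00 00.
K' ⊕ ipad = 63 57 36 36 36 36 36.
Inner input = 63 57 36 36 36 36 36 ∥ 4e 6a.
Inner hash: sum = 99+87+54+54+54+54+54+78+106 = 640; mod 256 = 128 → 80.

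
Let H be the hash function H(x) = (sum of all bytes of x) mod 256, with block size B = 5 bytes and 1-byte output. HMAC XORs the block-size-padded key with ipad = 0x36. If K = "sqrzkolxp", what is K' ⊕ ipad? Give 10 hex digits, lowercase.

c836363636

Key "sqrzkolxp" = 73 71 72 7a 6b 6f 6c 78 70 is 9 bytes > B = 5, so hash it first: H(key) = fe, then zero-pad to 5 bytes: K' = fe 00 00 00 00.
XOR each byte with 0x36: fe⊕36=c8, 00⊕36=36, 00⊕36=36, 00⊕36=36, 00⊕36=36.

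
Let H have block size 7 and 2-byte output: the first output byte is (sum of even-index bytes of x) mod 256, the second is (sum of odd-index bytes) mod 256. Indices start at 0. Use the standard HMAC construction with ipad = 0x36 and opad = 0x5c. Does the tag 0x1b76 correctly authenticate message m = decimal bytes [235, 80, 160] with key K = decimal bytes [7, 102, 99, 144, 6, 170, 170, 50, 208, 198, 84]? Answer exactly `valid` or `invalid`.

Key decimal bytes [7, 102, 99, 144, 6, 170, 170, 50, 208, 198, 84] = 07 66 63 90 06 aa aa 32 d0 c6 54 is 11 bytes > B = 7, so hash it first: H(key) = 3e 98, then zero-pad to 7 bytes: K' = 3e 98 00 00 00 00 00.
K' ⊕ ipad = 08 ae 36 36 36 36 36; K' ⊕ opad = 62 c4 5c 5c 5c 5c 5c.
Inner hash: even-index sum = 250 mod 256 = 250; odd-index sum = 677 mod 256 = 165 → fa a5.
Outer hash (recomputed tag): even-index sum = 539 mod 256 = 27; odd-index sum = 630 mod 256 = 118 → 1b 76.
Recomputed tag = 1b76; claimed = 1b76 → match.

valid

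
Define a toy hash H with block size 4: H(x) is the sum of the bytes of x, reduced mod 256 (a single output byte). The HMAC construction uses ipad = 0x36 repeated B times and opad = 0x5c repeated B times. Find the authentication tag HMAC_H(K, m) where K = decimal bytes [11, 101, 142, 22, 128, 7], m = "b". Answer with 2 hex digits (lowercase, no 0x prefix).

8c

Key decimal bytes [11, 101, 142, 22, 128, 7] = 0b 65 8e 16 80 07 is 6 bytes > B = 4, so hash it first: H(key) = 9b, then zero-pad to 4 bytes: K' = 9b 00 00 00.
K' ⊕ ipad = ad 36 36 36.  K' ⊕ opad = c7 5c 5c 5c.
Inner input = (K'⊕ipad) ∥ m = ad 36 36 36 ∥ 62.
Inner hash: sum = 173+54+54+54+98 = 433; mod 256 = 177 → b1.
Outer input = (K'⊕opad) ∥ inner = c7 5c 5c 5c ∥ b1.
Outer hash (tag): sum = 199+92+92+92+177 = 652; mod 256 = 140 → 8c.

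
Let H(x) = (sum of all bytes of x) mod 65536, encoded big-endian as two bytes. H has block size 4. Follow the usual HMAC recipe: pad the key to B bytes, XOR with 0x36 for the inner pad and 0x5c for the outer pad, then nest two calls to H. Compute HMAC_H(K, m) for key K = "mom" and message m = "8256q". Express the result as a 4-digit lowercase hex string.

017e

Key "mom" = 6d 6f 6d is 3 bytes ≤ B = 4; zero-pad to 4 bytes: K' = 6d 6f 6d 00.
K' ⊕ ipad = 5b 59 5b 36.  K' ⊕ opad = 31 33 31 5c.
Inner input = (K'⊕ipad) ∥ m = 5b 59 5b 36 ∥ 38 32 35 36 71.
Inner hash: sum = 91+89+91+54+56+50+53+54+113 = 651 → 02 8b.
Outer input = (K'⊕opad) ∥ inner = 31 33 31 5c ∥ 02 8b.
Outer hash (tag): sum = 49+51+49+92+2+139 = 382 → 01 7e.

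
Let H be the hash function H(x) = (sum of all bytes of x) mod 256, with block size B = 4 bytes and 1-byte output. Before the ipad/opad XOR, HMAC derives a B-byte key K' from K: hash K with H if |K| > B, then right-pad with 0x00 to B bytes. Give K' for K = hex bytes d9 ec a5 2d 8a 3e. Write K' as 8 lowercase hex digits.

|K| = 6 > B = 4, so first hash the key.
H(K): sum = 217+236+165+45+138+62 = 863; mod 256 = 95 → 5f.
Zero-pad H(K) = 5f to 4 bytes: K' = 5f 00 00 00.

5f000000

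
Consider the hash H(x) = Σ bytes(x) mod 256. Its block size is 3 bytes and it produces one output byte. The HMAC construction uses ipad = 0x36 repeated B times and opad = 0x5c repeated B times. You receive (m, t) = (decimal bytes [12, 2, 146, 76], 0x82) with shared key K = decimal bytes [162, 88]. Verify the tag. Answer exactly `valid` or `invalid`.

valid

Key decimal bytes [162, 88] = a2 58 is 2 bytes ≤ B = 3; zero-pad to 3 bytes: K' = a2 58 00.
K' ⊕ ipad = 94 6e 36; K' ⊕ opad = fe 04 5c.
Inner hash: sum = 148+110+54+12+2+146+76 = 548; mod 256 = 36 → 24.
Outer hash (recomputed tag): sum = 254+4+92+36 = 386; mod 256 = 130 → 82.
Recomputed tag = 82; claimed = 82 → match.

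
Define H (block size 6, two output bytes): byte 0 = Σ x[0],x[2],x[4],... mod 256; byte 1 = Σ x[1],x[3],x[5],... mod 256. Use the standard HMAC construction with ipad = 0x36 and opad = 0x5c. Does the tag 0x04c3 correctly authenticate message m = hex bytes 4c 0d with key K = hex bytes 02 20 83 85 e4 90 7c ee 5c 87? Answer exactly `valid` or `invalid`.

valid

Key hex bytes 02 20 83 85 e4 90 7c ee 5c 87 is 10 bytes > B = 6, so hash it first: H(key) = 41 aa, then zero-pad to 6 bytes: K' = 41 aa 00 00 00 00.
K' ⊕ ipad = 77 9c 36 36 36 36; K' ⊕ opad = 1d f6 5c 5c 5c 5c.
Inner hash: even-index sum = 303 mod 256 = 47; odd-index sum = 277 mod 256 = 21 → 2f 15.
Outer hash (recomputed tag): even-index sum = 260 mod 256 = 4; odd-index sum = 451 mod 256 = 195 → 04 c3.
Recomputed tag = 04c3; claimed = 04c3 → match.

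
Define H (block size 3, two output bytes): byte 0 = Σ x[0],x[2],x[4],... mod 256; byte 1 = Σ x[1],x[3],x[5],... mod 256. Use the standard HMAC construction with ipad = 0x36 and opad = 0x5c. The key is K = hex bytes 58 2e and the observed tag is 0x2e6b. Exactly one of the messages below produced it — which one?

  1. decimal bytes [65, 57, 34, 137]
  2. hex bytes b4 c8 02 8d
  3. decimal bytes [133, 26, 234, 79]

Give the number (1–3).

2

Key hex bytes 58 2e is 2 bytes ≤ B = 3; zero-pad to 3 bytes: K' = 58 2e 00.
K' ⊕ ipad = 6e 18 36; K' ⊕ opad = 04 72 5c.
m1: inner = H(6e 18 36 41 39 22 89) = 66 7b; tag = H(04 72 5c 66 7b) = dbd8
m2: inner = H(6e 18 36 b4 c8 02 8d) = f9 ce; tag = H(04 72 5c f9 ce) = 2e6b ← matches
m3: inner = H(6e 18 36 85 1a ea 4f) = 0d 87; tag = H(04 72 5c 0d 87) = e77f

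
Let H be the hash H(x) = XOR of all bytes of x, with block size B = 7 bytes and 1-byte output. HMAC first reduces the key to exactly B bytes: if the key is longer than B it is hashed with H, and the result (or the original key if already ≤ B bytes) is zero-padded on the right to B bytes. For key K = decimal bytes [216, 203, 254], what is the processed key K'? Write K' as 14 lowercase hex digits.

d8cbfe00000000

Key decimal bytes [216, 203, 254] = d8 cb fe is 3 bytes ≤ B = 7; zero-pad to 7 bytes: K' = d8 cb fe 00 00 00 00.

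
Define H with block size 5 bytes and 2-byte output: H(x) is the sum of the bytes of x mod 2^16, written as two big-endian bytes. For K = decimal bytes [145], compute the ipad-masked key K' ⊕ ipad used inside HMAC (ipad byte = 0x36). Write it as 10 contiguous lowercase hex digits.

a736363636

Key decimal bytes [145] = 91 is 1 byte ≤ B = 5; zero-pad to 5 bytes: K' = 91 00 00 00 00.
XOR each byte with 0x36: 91⊕36=a7, 00⊕36=36, 00⊕36=36, 00⊕36=36, 00⊕36=36.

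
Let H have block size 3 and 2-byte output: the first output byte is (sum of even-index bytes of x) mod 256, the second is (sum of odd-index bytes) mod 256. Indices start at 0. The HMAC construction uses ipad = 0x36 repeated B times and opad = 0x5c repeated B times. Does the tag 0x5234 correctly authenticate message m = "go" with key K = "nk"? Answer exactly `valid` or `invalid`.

Key "nk" = 6e 6b is 2 bytes ≤ B = 3; zero-pad to 3 bytes: K' = 6e 6b 00.
K' ⊕ ipad = 58 5d 36; K' ⊕ opad = 32 37 5c.
Inner hash: even-index sum = 253 mod 256 = 253; odd-index sum = 196 mod 256 = 196 → fd c4.
Outer hash (recomputed tag): even-index sum = 338 mod 256 = 82; odd-index sum = 308 mod 256 = 52 → 52 34.
Recomputed tag = 5234; claimed = 5234 → match.

valid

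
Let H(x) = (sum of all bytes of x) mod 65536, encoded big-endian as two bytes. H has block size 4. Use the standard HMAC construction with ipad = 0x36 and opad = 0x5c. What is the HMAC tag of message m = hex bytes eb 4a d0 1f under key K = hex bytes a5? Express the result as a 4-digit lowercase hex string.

Key hex bytes a5 is 1 byte ≤ B = 4; zero-pad to 4 bytes: K' = a5 00 00 00.
K' ⊕ ipad = 93 36 36 36.  K' ⊕ opad = f9 5c 5c 5c.
Inner input = (K'⊕ipad) ∥ m = 93 36 36 36 ∥ eb 4a d0 1f.
Inner hash: sum = 147+54+54+54+235+74+208+31 = 857 → 03 59.
Outer input = (K'⊕opad) ∥ inner = f9 5c 5c 5c ∥ 03 59.
Outer hash (tag): sum = 249+92+92+92+3+89 = 617 → 02 69.

0269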